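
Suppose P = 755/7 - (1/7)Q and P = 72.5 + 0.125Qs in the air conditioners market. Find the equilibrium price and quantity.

Set the two price expressions equal: 755/7 - (1/7)Q = 72.5 + 0.125Q.
495/14 = (15/56)Q, so Q* = 132.
P* = 755/7 − (1/7)(132) = 89.

P* = 89, Q* = 132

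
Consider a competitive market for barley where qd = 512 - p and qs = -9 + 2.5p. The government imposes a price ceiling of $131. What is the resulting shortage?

Equilibrium price would be p* = 1042/7, so the ceiling at 131 binds.
At p = 131: qd = 512 − 1(131) = 381, qs = -9 + 2.5(131) = 318.5.
Shortage = 381 − 318.5 = 62.5.

Shortage = 62.5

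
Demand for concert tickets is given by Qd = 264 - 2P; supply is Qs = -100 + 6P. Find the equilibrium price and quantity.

P* = 45.5, Q* = 173

Set Qd = Qs: 264 - 2P = -100 + 6P.
364 = 8P, so P* = 45.5.
Q* = 264 − 2(45.5) = 173.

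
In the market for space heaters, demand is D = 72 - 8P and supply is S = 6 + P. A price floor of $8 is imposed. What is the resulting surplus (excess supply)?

Equilibrium price would be P* = 22/3, so the floor at 8 binds.
At P = 8: D = 8, S = 14.
Surplus = 14 − 8 = 6.

Surplus = 6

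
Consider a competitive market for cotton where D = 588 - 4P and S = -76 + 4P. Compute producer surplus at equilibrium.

Equilibrium: 588 - 4P = -76 + 4P gives P* = 83, Q* = 256.
Supply starts at P = 19 (where S = 0).
PS = ½(83 − 19)(256) = 8192.

Producer surplus = 8192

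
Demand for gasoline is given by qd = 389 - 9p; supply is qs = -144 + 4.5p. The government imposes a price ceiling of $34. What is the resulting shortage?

Equilibrium price would be p* = 1066/27, so the ceiling at 34 binds.
At p = 34: qd = 389 − 9(34) = 83, qs = -144 + 4.5(34) = 9.
Shortage = 83 − 9 = 74.

Shortage = 74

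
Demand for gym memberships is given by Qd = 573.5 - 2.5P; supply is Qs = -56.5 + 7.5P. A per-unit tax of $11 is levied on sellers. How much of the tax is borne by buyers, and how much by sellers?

Pre-tax equilibrium: P* = 63, Q* = 416.
Tax on sellers shifts supply to Qs = -56.5 + 7.5(P − 11) = -139 + 7.5P.
573.5 - 2.5P = -139 + 7.5P gives buyer price Pb = 71.25; sellers receive Ps = 71.25 − 11 = 60.25.
New quantity: Q = 573.5 − 2.5(71.25) = 395.375.
Buyer burden = 71.25 − 63 = 8.25; seller burden = 63 − 60.25 = 2.75.

Buyers bear $8.25, sellers bear $2.75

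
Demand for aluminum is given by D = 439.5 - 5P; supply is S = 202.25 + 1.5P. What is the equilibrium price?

P* = 36.5

Set D = S: 439.5 - 5P = 202.25 + 1.5P.
237.25 = 6.5P, so P* = 36.5.
Q* = 439.5 − 5(36.5) = 257.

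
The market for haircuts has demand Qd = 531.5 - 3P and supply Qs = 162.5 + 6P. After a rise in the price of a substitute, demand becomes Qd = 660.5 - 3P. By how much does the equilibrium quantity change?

ΔQ = 86

Original equilibrium: P* = 41, Q* = 408.5.
New equilibrium: 660.5 - 3P = 162.5 + 6P, so 498 = 9P and P' = 166/3; Q' = 660.5 − 3(166/3) = 494.5.
Change in quantity: 494.5 − 408.5 = 86.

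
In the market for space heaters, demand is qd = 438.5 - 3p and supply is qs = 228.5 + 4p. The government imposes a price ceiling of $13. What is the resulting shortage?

Equilibrium price would be p* = 30, so the ceiling at 13 binds.
At p = 13: qd = 438.5 − 3(13) = 399.5, qs = 228.5 + 4(13) = 280.5.
Shortage = 399.5 − 280.5 = 119.

Shortage = 119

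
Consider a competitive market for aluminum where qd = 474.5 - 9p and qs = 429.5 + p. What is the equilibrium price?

p* = 4.5

Set qd = qs: 474.5 - 9p = 429.5 + p.
45 = 10p, so p* = 4.5.
q* = 474.5 − 9(4.5) = 434.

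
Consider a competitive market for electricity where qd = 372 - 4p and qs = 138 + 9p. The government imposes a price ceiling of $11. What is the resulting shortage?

Shortage = 91

Equilibrium price would be p* = 18, so the ceiling at 11 binds.
At p = 11: qd = 372 − 4(11) = 328, qs = 138 + 9(11) = 237.
Shortage = 328 − 237 = 91.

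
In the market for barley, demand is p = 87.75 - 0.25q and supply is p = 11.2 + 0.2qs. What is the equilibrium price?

p* = 407/9

Set the two price expressions equal: 87.75 - 0.25q = 11.2 + 0.2q.
76.55 = 0.45q, so q* = 1531/9.
p* = 87.75 − (0.25)(1531/9) = 407/9.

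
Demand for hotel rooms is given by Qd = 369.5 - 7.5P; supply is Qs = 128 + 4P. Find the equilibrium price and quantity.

Set Qd = Qs: 369.5 - 7.5P = 128 + 4P.
241.5 = 11.5P, so P* = 21.
Q* = 369.5 − 7.5(21) = 212.

P* = 21, Q* = 212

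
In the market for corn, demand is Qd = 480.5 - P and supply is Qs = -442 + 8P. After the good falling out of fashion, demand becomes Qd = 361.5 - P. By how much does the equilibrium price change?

Original equilibrium: P* = 102.5, Q* = 378.
New equilibrium: 361.5 - P = -442 + 8P, so 803.5 = 9P and P' = 1607/18; Q' = 361.5 − 1(1607/18) = 2450/9.
Change in price: 1607/18 − 102.5 = -119/9.

ΔP = -119/9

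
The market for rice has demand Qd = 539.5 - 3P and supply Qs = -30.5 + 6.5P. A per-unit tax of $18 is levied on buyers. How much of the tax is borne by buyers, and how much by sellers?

Pre-tax equilibrium: P* = 60, Q* = 359.5.
Tax on buyers shifts demand to Qd = 539.5 − 3(P + 18) = 485.5 - 3P.
485.5 - 3P = -30.5 + 6.5P gives seller price Ps = 1032/19; buyers pay Pb = 1032/19 + 18 = 1374/19.
New quantity: Q = 539.5 − 3(1374/19) = 12257/38.
Buyer burden = 1374/19 − 60 = 234/19; seller burden = 60 − 1032/19 = 108/19.

Buyers bear 234/19, sellers bear 108/19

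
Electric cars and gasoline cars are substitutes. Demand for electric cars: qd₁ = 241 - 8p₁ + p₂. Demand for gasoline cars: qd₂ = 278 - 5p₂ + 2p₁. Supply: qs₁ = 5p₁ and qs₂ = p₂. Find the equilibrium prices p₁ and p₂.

Market 1: 241 - 8p₁ + p₂ = 5p₁ → 13p₁ - p₂ = 241.
Market 2: 6p₂ - 2p₁ = 278.
Eliminating p₂: 6×(1) + 1×(2) gives 76p₁ = 1724, so p₁ = 431/19.
Back-substitute into (2): p₂ = (278 + 2×431/19) / 6 = 1024/19.

p₁ = 431/19, p₂ = 1024/19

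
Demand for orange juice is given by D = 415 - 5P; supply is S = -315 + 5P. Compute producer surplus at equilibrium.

Producer surplus = 250

Equilibrium: 415 - 5P = -315 + 5P gives P* = 73, Q* = 50.
Supply starts at P = 63 (where S = 0).
PS = ½(73 − 63)(50) = 250.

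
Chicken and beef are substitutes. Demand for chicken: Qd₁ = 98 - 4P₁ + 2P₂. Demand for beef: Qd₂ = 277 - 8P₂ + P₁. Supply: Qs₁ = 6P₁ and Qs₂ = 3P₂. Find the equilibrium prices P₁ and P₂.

P₁ = 136/9, P₂ = 239/9

Market 1: 98 - 4P₁ + 2P₂ = 6P₁ → 10P₁ - 2P₂ = 98.
Market 2: 11P₂ - P₁ = 277.
Eliminating P₂: 11×(1) + 2×(2) gives 108P₁ = 1632, so P₁ = 136/9.
Back-substitute into (2): P₂ = (277 + 1×136/9) / 11 = 239/9.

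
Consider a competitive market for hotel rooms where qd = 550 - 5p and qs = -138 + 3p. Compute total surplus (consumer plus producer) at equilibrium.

Total surplus = 3840

Equilibrium: 550 - 5p = -138 + 3p gives p* = 86, q* = 120.
Demand choke price: p = 110; supply starts at p = 46.
CS = ½(110 − 86)(120) = 1440; PS = ½(86 − 46)(120) = 2400.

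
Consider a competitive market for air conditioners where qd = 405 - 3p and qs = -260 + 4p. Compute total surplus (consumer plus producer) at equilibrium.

Total surplus = 4200

Equilibrium: 405 - 3p = -260 + 4p gives p* = 95, q* = 120.
Demand choke price: p = 135; supply starts at p = 65.
CS = ½(135 − 95)(120) = 2400; PS = ½(95 − 65)(120) = 1800.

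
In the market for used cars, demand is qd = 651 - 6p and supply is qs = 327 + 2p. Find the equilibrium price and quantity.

Set qd = qs: 651 - 6p = 327 + 2p.
324 = 8p, so p* = 40.5.
q* = 651 − 6(40.5) = 408.

p* = 40.5, q* = 408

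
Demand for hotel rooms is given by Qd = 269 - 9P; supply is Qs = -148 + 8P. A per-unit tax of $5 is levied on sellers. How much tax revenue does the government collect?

Tax revenue = 2300/17

Pre-tax equilibrium: P* = 417/17, Q* = 820/17.
Tax on sellers shifts supply to Qs = -148 + 8(P − 5) = -188 + 8P.
269 - 9P = -188 + 8P gives buyer price Pb = 457/17; sellers receive Ps = 457/17 − 5 = 372/17.
New quantity: Q = 269 − 9(457/17) = 460/17.
Revenue = 5 × 460/17 = 2300/17.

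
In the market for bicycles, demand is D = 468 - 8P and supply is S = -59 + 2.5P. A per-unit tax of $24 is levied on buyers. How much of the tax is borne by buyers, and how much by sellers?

Pre-tax equilibrium: P* = 1054/21, Q* = 1396/21.
Tax on buyers shifts demand to D = 468 − 8(P + 24) = 276 - 8P.
276 - 8P = -59 + 2.5P gives seller price Ps = 670/21; buyers pay Pb = 670/21 + 24 = 1174/21.
New quantity: Q = 468 − 8(1174/21) = 436/21.
Buyer burden = 1174/21 − 1054/21 = 40/7; seller burden = 1054/21 − 670/21 = 128/7.

Buyers bear 40/7, sellers bear 128/7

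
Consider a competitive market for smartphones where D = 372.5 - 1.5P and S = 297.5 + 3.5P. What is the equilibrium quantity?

Set D = S: 372.5 - 1.5P = 297.5 + 3.5P.
75 = 5P, so P* = 15.
Q* = 372.5 − 1.5(15) = 350.

Q* = 350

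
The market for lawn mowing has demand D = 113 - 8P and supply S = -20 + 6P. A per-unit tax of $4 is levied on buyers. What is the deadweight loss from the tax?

Pre-tax equilibrium: P* = 9.5, Q* = 37.
Tax on buyers shifts demand to D = 113 − 8(P + 4) = 81 - 8P.
81 - 8P = -20 + 6P gives seller price Ps = 101/14; buyers pay Pb = 101/14 + 4 = 157/14.
New quantity: Q = 113 − 8(157/14) = 163/7.
DWL = ½ × 4 × (37 − 163/7) = 192/7.

Deadweight loss = 192/7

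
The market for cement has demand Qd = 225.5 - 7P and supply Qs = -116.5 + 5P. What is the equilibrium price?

Set Qd = Qs: 225.5 - 7P = -116.5 + 5P.
342 = 12P, so P* = 28.5.
Q* = 225.5 − 7(28.5) = 26.

P* = 28.5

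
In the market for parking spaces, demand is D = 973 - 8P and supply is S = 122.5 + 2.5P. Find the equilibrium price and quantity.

Set D = S: 973 - 8P = 122.5 + 2.5P.
850.5 = 10.5P, so P* = 81.
Q* = 973 − 8(81) = 325.

P* = 81, Q* = 325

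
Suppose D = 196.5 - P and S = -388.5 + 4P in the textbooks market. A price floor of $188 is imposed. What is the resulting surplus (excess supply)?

Equilibrium price would be P* = 117, so the floor at 188 binds.
At P = 188: D = 8.5, S = 363.5.
Surplus = 363.5 − 8.5 = 355.

Surplus = 355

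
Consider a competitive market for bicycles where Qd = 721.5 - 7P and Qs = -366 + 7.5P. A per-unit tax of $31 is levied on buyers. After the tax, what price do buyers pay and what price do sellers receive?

Buyers pay 2640/29, sellers receive 1741/29

Pre-tax equilibrium: P* = 75, Q* = 196.5.
Tax on buyers shifts demand to Qd = 721.5 − 7(P + 31) = 504.5 - 7P.
504.5 - 7P = -366 + 7.5P gives seller price Ps = 1741/29; buyers pay Pb = 1741/29 + 31 = 2640/29.
New quantity: Q = 721.5 − 7(2640/29) = 4887/58.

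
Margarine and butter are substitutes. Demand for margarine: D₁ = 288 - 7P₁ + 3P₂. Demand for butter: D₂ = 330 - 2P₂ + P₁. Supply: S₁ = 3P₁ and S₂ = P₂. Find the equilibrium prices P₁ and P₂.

P₁ = 206/3, P₂ = 1196/9

Market 1: 288 - 7P₁ + 3P₂ = 3P₁ → 10P₁ - 3P₂ = 288.
Market 2: 3P₂ - P₁ = 330.
Eliminating P₂: 3×(1) + 3×(2) gives 27P₁ = 1854, so P₁ = 206/3.
Back-substitute into (2): P₂ = (330 + 1×206/3) / 3 = 1196/9.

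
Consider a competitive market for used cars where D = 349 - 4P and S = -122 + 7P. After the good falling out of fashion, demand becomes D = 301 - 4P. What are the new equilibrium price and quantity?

Original equilibrium: P* = 471/11, Q* = 1955/11.
New equilibrium: 301 - 4P = -122 + 7P, so 423 = 11P and P' = 423/11; Q' = 301 − 4(423/11) = 1619/11.

P' = 423/11, Q' = 1619/11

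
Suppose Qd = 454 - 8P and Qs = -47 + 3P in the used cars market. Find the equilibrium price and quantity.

Set Qd = Qs: 454 - 8P = -47 + 3P.
501 = 11P, so P* = 501/11.
Q* = 454 − 8(501/11) = 986/11.

P* = 501/11, Q* = 986/11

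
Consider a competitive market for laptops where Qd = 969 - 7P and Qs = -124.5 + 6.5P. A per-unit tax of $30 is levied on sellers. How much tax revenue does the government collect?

Tax revenue = 27080/3

Pre-tax equilibrium: P* = 81, Q* = 402.
Tax on sellers shifts supply to Qs = -124.5 + 6.5(P − 30) = -319.5 + 6.5P.
969 - 7P = -319.5 + 6.5P gives buyer price Pb = 859/9; sellers receive Ps = 859/9 − 30 = 589/9.
New quantity: Q = 969 − 7(859/9) = 2708/9.
Revenue = 30 × 2708/9 = 27080/3.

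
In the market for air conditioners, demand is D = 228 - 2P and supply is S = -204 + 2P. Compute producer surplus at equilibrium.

Producer surplus = 36

Equilibrium: 228 - 2P = -204 + 2P gives P* = 108, Q* = 12.
Supply starts at P = 102 (where S = 0).
PS = ½(108 − 102)(12) = 36.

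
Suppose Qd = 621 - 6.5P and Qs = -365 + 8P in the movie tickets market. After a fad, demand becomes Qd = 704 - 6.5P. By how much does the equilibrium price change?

Original equilibrium: P* = 68, Q* = 179.
New equilibrium: 704 - 6.5P = -365 + 8P, so 1069 = 14.5P and P' = 2138/29; Q' = 704 − 6.5(2138/29) = 6519/29.
Change in price: 2138/29 − 68 = 166/29.

ΔP = 166/29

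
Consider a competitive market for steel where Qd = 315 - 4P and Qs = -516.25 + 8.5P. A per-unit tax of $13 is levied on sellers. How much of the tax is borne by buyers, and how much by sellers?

Buyers bear $8.84, sellers bear $4.16

Pre-tax equilibrium: P* = 66.5, Q* = 49.
Tax on sellers shifts supply to Qs = -516.25 + 8.5(P − 13) = -626.75 + 8.5P.
315 - 4P = -626.75 + 8.5P gives buyer price Pb = 75.34; sellers receive Ps = 75.34 − 13 = 62.34.
New quantity: Q = 315 − 4(75.34) = 13.64.
Buyer burden = 75.34 − 66.5 = 8.84; seller burden = 66.5 − 62.34 = 4.16.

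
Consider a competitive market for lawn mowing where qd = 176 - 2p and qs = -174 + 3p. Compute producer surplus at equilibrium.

Producer surplus = 216

Equilibrium: 176 - 2p = -174 + 3p gives p* = 70, q* = 36.
Supply starts at p = 58 (where qs = 0).
PS = ½(70 − 58)(36) = 216.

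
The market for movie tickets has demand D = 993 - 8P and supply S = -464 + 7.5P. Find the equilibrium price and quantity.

P* = 94, Q* = 241

Set D = S: 993 - 8P = -464 + 7.5P.
1457 = 15.5P, so P* = 94.
Q* = 993 − 8(94) = 241.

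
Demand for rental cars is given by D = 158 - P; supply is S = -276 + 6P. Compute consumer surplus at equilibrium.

Equilibrium: 158 - P = -276 + 6P gives P* = 62, Q* = 96.
Demand choke price (D = 0): P = 158.
CS = ½(158 − 62)(96) = 4608.

Consumer surplus = 4608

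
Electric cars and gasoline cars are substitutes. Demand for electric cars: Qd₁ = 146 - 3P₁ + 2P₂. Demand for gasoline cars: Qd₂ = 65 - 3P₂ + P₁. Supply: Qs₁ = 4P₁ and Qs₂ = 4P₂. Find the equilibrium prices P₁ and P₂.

Market 1: 146 - 3P₁ + 2P₂ = 4P₁ → 7P₁ - 2P₂ = 146.
Market 2: 7P₂ - P₁ = 65.
Eliminating P₂: 7×(1) + 2×(2) gives 47P₁ = 1152, so P₁ = 1152/47.
Back-substitute into (2): P₂ = (65 + 1×1152/47) / 7 = 601/47.

P₁ = 1152/47, P₂ = 601/47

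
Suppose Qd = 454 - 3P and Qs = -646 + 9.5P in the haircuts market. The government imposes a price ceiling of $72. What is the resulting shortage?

Shortage = 200

Equilibrium price would be P* = 88, so the ceiling at 72 binds.
At P = 72: Qd = 454 − 3(72) = 238, Qs = -646 + 9.5(72) = 38.
Shortage = 238 − 38 = 200.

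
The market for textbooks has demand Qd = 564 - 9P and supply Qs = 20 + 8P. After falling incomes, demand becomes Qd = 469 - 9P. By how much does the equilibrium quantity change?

ΔQ = -760/17

Original equilibrium: P* = 32, Q* = 276.
New equilibrium: 469 - 9P = 20 + 8P, so 449 = 17P and P' = 449/17; Q' = 469 − 9(449/17) = 3932/17.
Change in quantity: 3932/17 − 276 = -760/17.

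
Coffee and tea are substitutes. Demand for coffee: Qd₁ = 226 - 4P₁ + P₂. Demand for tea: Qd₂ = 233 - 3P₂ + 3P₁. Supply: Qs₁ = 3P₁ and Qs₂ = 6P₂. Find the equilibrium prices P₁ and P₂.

Market 1: 226 - 4P₁ + P₂ = 3P₁ → 7P₁ - P₂ = 226.
Market 2: 9P₂ - 3P₁ = 233.
Eliminating P₂: 9×(1) + 1×(2) gives 60P₁ = 2267, so P₁ = 2267/60.
Back-substitute into (2): P₂ = (233 + 3×2267/60) / 9 = 2309/60.

P₁ = 2267/60, P₂ = 2309/60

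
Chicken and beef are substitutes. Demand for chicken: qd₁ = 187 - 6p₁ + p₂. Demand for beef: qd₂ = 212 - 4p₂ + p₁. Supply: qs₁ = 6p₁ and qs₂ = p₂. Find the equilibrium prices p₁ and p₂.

Market 1: 187 - 6p₁ + p₂ = 6p₁ → 12p₁ - p₂ = 187.
Market 2: 5p₂ - p₁ = 212.
Eliminating p₂: 5×(1) + 1×(2) gives 59p₁ = 1147, so p₁ = 1147/59.
Back-substitute into (2): p₂ = (212 + 1×1147/59) / 5 = 2731/59.

p₁ = 1147/59, p₂ = 2731/59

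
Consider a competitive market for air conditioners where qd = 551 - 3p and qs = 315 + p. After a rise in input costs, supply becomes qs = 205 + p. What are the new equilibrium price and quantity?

Original equilibrium: p* = 59, q* = 374.
New equilibrium: 551 - 3p = 205 + p, so 346 = 4p and p' = 86.5; q' = 551 − 3(86.5) = 291.5.

p' = 86.5, q' = 291.5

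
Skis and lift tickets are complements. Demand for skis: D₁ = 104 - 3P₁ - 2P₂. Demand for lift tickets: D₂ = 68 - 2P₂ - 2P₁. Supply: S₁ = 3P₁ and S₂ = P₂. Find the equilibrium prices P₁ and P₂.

Market 1: 104 - 3P₁ - 2P₂ = 3P₁ → 6P₁ + 2P₂ = 104.
Market 2: 3P₂ + 2P₁ = 68.
Eliminating P₂: 3×(1) − 2×(2) gives 14P₁ = 176, so P₁ = 88/7.
Back-substitute into (2): P₂ = (68 − 2×88/7) / 3 = 100/7.

P₁ = 88/7, P₂ = 100/7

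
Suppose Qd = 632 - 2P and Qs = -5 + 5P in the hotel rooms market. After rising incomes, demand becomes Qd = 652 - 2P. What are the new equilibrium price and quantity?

Original equilibrium: P* = 91, Q* = 450.
New equilibrium: 652 - 2P = -5 + 5P, so 657 = 7P and P' = 657/7; Q' = 652 − 2(657/7) = 3250/7.

P' = 657/7, Q' = 3250/7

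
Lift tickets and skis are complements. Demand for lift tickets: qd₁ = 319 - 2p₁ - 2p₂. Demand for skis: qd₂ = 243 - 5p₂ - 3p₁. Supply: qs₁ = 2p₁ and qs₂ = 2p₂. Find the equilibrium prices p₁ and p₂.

p₁ = 1747/22, p₂ = 15/22

Market 1: 319 - 2p₁ - 2p₂ = 2p₁ → 4p₁ + 2p₂ = 319.
Market 2: 7p₂ + 3p₁ = 243.
Eliminating p₂: 7×(1) − 2×(2) gives 22p₁ = 1747, so p₁ = 1747/22.
Back-substitute into (2): p₂ = (243 − 3×1747/22) / 7 = 15/22.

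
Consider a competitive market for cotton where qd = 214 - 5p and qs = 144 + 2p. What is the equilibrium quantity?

Set qd = qs: 214 - 5p = 144 + 2p.
70 = 7p, so p* = 10.
q* = 214 − 5(10) = 164.

q* = 164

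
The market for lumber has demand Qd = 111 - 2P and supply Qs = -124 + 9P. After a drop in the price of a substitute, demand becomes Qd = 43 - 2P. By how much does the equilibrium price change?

Original equilibrium: P* = 235/11, Q* = 751/11.
New equilibrium: 43 - 2P = -124 + 9P, so 167 = 11P and P' = 167/11; Q' = 43 − 2(167/11) = 139/11.
Change in price: 167/11 − 235/11 = -68/11.

ΔP = -68/11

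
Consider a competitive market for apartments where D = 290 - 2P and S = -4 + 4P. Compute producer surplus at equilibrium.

Producer surplus = 4608

Equilibrium: 290 - 2P = -4 + 4P gives P* = 49, Q* = 192.
Supply starts at P = 1 (where S = 0).
PS = ½(49 − 1)(192) = 4608.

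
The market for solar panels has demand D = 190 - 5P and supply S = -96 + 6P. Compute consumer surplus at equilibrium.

Equilibrium: 190 - 5P = -96 + 6P gives P* = 26, Q* = 60.
Demand choke price (D = 0): P = 38.
CS = ½(38 − 26)(60) = 360.

Consumer surplus = 360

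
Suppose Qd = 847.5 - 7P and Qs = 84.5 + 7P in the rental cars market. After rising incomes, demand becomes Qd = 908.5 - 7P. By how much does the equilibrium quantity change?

Original equilibrium: P* = 54.5, Q* = 466.
New equilibrium: 908.5 - 7P = 84.5 + 7P, so 824 = 14P and P' = 412/7; Q' = 908.5 − 7(412/7) = 496.5.
Change in quantity: 496.5 − 466 = 30.5.

ΔQ = 30.5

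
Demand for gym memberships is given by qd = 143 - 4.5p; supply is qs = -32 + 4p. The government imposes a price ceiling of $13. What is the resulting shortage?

Equilibrium price would be p* = 350/17, so the ceiling at 13 binds.
At p = 13: qd = 143 − 4.5(13) = 84.5, qs = -32 + 4(13) = 20.
Shortage = 84.5 − 20 = 64.5.

Shortage = 64.5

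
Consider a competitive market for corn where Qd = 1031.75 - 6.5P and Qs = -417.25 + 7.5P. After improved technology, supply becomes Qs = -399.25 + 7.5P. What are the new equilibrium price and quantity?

P' = 1431/14, Q' = 5143/14

Original equilibrium: P* = 103.5, Q* = 359.
New equilibrium: 1031.75 - 6.5P = -399.25 + 7.5P, so 1431 = 14P and P' = 1431/14; Q' = 1031.75 − 6.5(1431/14) = 5143/14.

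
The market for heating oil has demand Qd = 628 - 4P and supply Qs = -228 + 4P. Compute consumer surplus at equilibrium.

Consumer surplus = 5000

Equilibrium: 628 - 4P = -228 + 4P gives P* = 107, Q* = 200.
Demand choke price (Qd = 0): P = 157.
CS = ½(157 − 107)(200) = 5000.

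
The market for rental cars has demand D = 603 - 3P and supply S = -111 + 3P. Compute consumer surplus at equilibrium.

Consumer surplus = 10086

Equilibrium: 603 - 3P = -111 + 3P gives P* = 119, Q* = 246.
Demand choke price (D = 0): P = 201.
CS = ½(201 − 119)(246) = 10086.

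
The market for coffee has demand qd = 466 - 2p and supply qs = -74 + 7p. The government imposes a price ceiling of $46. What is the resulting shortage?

Shortage = 126

Equilibrium price would be p* = 60, so the ceiling at 46 binds.
At p = 46: qd = 466 − 2(46) = 374, qs = -74 + 7(46) = 248.
Shortage = 374 − 248 = 126.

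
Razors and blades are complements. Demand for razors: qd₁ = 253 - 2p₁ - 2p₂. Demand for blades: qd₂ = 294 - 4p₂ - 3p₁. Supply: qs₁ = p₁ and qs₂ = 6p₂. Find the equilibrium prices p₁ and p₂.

p₁ = 971/12, p₂ = 5.125

Market 1: 253 - 2p₁ - 2p₂ = p₁ → 3p₁ + 2p₂ = 253.
Market 2: 10p₂ + 3p₁ = 294.
Eliminating p₂: 10×(1) − 2×(2) gives 24p₁ = 1942, so p₁ = 971/12.
Back-substitute into (2): p₂ = (294 − 3×971/12) / 10 = 5.125.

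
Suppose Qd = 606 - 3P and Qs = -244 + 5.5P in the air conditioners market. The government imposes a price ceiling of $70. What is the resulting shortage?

Equilibrium price would be P* = 100, so the ceiling at 70 binds.
At P = 70: Qd = 606 − 3(70) = 396, Qs = -244 + 5.5(70) = 141.
Shortage = 396 − 141 = 255.

Shortage = 255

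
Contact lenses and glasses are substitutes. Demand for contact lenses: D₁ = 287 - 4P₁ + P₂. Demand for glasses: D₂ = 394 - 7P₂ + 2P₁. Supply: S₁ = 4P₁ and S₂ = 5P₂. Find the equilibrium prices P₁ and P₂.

Market 1: 287 - 4P₁ + P₂ = 4P₁ → 8P₁ - P₂ = 287.
Market 2: 12P₂ - 2P₁ = 394.
Eliminating P₂: 12×(1) + 1×(2) gives 94P₁ = 3838, so P₁ = 1919/47.
Back-substitute into (2): P₂ = (394 + 2×1919/47) / 12 = 1863/47.

P₁ = 1919/47, P₂ = 1863/47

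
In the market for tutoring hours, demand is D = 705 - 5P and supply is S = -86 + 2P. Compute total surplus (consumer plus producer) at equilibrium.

Equilibrium: 705 - 5P = -86 + 2P gives P* = 113, Q* = 140.
Demand choke price: P = 141; supply starts at P = 43.
CS = ½(141 − 113)(140) = 1960; PS = ½(113 − 43)(140) = 4900.

Total surplus = 6860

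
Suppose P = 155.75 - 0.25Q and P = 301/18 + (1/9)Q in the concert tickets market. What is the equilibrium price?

Set the two price expressions equal: 155.75 - 0.25Q = 301/18 + (1/9)Q.
5005/36 = (13/36)Q, so Q* = 385.
P* = 155.75 − (0.25)(385) = 59.5.

P* = 59.5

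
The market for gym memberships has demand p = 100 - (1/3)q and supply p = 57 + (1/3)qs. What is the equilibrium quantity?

Set the two price expressions equal: 100 - (1/3)q = 57 + (1/3)q.
43 = (2/3)q, so q* = 64.5.
p* = 100 − (1/3)(64.5) = 78.5.

q* = 64.5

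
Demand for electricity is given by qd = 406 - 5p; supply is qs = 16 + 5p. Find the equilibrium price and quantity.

Set qd = qs: 406 - 5p = 16 + 5p.
390 = 10p, so p* = 39.
q* = 406 − 5(39) = 211.

p* = 39, q* = 211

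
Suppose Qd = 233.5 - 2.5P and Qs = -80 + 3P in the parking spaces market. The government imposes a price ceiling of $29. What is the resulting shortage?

Equilibrium price would be P* = 57, so the ceiling at 29 binds.
At P = 29: Qd = 233.5 − 2.5(29) = 161, Qs = -80 + 3(29) = 7.
Shortage = 161 − 7 = 154.

Shortage = 154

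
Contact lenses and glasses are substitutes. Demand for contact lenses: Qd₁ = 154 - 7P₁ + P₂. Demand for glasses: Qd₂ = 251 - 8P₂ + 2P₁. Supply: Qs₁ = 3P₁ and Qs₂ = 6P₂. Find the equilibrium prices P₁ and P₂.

Market 1: 154 - 7P₁ + P₂ = 3P₁ → 10P₁ - P₂ = 154.
Market 2: 14P₂ - 2P₁ = 251.
Eliminating P₂: 14×(1) + 1×(2) gives 138P₁ = 2407, so P₁ = 2407/138.
Back-substitute into (2): P₂ = (251 + 2×2407/138) / 14 = 1409/69.

P₁ = 2407/138, P₂ = 1409/69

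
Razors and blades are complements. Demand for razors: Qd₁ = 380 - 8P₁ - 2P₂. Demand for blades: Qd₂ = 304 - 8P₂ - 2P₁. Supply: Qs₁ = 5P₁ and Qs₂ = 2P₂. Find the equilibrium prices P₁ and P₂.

Market 1: 380 - 8P₁ - 2P₂ = 5P₁ → 13P₁ + 2P₂ = 380.
Market 2: 10P₂ + 2P₁ = 304.
Eliminating P₂: 10×(1) − 2×(2) gives 126P₁ = 3192, so P₁ = 76/3.
Back-substitute into (2): P₂ = (304 − 2×76/3) / 10 = 76/3.

P₁ = 76/3, P₂ = 76/3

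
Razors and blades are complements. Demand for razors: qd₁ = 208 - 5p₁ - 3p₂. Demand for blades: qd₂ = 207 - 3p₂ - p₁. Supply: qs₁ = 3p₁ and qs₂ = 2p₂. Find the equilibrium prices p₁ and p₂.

p₁ = 419/37, p₂ = 1448/37

Market 1: 208 - 5p₁ - 3p₂ = 3p₁ → 8p₁ + 3p₂ = 208.
Market 2: 5p₂ + p₁ = 207.
Eliminating p₂: 5×(1) − 3×(2) gives 37p₁ = 419, so p₁ = 419/37.
Back-substitute into (2): p₂ = (207 − 1×419/37) / 5 = 1448/37.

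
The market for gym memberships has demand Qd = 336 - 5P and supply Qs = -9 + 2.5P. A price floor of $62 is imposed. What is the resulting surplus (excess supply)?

Surplus = 120

Equilibrium price would be P* = 46, so the floor at 62 binds.
At P = 62: Qd = 26, Qs = 146.
Surplus = 146 − 26 = 120.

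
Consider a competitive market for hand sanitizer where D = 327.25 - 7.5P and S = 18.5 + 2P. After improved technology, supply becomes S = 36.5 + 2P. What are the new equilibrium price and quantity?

Original equilibrium: P* = 32.5, Q* = 83.5.
New equilibrium: 327.25 - 7.5P = 36.5 + 2P, so 290.75 = 9.5P and P' = 1163/38; Q' = 327.25 − 7.5(1163/38) = 3713/38.

P' = 1163/38, Q' = 3713/38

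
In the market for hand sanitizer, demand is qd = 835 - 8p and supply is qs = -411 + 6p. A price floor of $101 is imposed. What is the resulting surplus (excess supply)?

Equilibrium price would be p* = 89, so the floor at 101 binds.
At p = 101: qd = 27, qs = 195.
Surplus = 195 − 27 = 168.

Surplus = 168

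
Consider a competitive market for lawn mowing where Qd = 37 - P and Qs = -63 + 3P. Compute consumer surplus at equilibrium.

Equilibrium: 37 - P = -63 + 3P gives P* = 25, Q* = 12.
Demand choke price (Qd = 0): P = 37.
CS = ½(37 − 25)(12) = 72.

Consumer surplus = 72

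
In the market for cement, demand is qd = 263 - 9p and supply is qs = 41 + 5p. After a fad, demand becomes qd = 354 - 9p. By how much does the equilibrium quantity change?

Δq = 32.5

Original equilibrium: p* = 111/7, q* = 842/7.
New equilibrium: 354 - 9p = 41 + 5p, so 313 = 14p and p' = 313/14; q' = 354 − 9(313/14) = 2139/14.
Change in quantity: 2139/14 − 842/7 = 32.5.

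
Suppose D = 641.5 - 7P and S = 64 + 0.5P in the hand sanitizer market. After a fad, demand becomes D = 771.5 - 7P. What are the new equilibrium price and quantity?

P' = 283/3, Q' = 667/6

Original equilibrium: P* = 77, Q* = 102.5.
New equilibrium: 771.5 - 7P = 64 + 0.5P, so 707.5 = 7.5P and P' = 283/3; Q' = 771.5 − 7(283/3) = 667/6.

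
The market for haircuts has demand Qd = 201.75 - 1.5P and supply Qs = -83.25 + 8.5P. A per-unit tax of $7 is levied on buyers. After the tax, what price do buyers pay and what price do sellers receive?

Buyers pay $34.45, sellers receive $27.45

Pre-tax equilibrium: P* = 28.5, Q* = 159.
Tax on buyers shifts demand to Qd = 201.75 − 1.5(P + 7) = 191.25 - 1.5P.
191.25 - 1.5P = -83.25 + 8.5P gives seller price Ps = 27.45; buyers pay Pb = 27.45 + 7 = 34.45.
New quantity: Q = 201.75 − 1.5(34.45) = 150.075.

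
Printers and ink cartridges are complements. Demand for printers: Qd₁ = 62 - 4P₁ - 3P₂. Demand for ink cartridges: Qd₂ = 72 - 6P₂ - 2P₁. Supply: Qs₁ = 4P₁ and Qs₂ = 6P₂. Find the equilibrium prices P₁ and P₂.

Market 1: 62 - 4P₁ - 3P₂ = 4P₁ → 8P₁ + 3P₂ = 62.
Market 2: 12P₂ + 2P₁ = 72.
Eliminating P₂: 12×(1) − 3×(2) gives 90P₁ = 528, so P₁ = 88/15.
Back-substitute into (2): P₂ = (72 − 2×88/15) / 12 = 226/45.

P₁ = 88/15, P₂ = 226/45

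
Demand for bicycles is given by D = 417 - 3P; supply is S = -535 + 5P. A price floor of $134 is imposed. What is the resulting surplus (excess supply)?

Equilibrium price would be P* = 119, so the floor at 134 binds.
At P = 134: D = 15, S = 135.
Surplus = 135 − 15 = 120.

Surplus = 120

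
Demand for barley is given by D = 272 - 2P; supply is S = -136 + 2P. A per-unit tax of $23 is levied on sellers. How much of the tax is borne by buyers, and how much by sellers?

Pre-tax equilibrium: P* = 102, Q* = 68.
Tax on sellers shifts supply to S = -136 + 2(P − 23) = -182 + 2P.
272 - 2P = -182 + 2P gives buyer price Pb = 113.5; sellers receive Ps = 113.5 − 23 = 90.5.
New quantity: Q = 272 − 2(113.5) = 45.
Buyer burden = 113.5 − 102 = 11.5; seller burden = 102 − 90.5 = 11.5.

Buyers bear $11.5, sellers bear $11.5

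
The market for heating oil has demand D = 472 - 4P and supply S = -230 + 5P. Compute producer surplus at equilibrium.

Producer surplus = 2560

Equilibrium: 472 - 4P = -230 + 5P gives P* = 78, Q* = 160.
Supply starts at P = 46 (where S = 0).
PS = ½(78 − 46)(160) = 2560.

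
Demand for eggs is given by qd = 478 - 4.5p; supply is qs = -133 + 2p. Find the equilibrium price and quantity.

p* = 94, q* = 55

Set qd = qs: 478 - 4.5p = -133 + 2p.
611 = 6.5p, so p* = 94.
q* = 478 − 4.5(94) = 55.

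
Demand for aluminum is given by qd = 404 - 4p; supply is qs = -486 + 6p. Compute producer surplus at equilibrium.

Producer surplus = 192

Equilibrium: 404 - 4p = -486 + 6p gives p* = 89, q* = 48.
Supply starts at p = 81 (where qs = 0).
PS = ½(89 − 81)(48) = 192.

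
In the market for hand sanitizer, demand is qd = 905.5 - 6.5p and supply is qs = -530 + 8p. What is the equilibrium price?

Set qd = qs: 905.5 - 6.5p = -530 + 8p.
1435.5 = 14.5p, so p* = 99.
q* = 905.5 − 6.5(99) = 262.

p* = 99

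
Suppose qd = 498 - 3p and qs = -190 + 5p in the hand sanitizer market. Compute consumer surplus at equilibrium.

Equilibrium: 498 - 3p = -190 + 5p gives p* = 86, q* = 240.
Demand choke price (qd = 0): p = 166.
CS = ½(166 − 86)(240) = 9600.

Consumer surplus = 9600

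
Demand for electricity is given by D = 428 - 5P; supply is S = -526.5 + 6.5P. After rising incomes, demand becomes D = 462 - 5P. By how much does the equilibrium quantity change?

ΔQ = 442/23

Original equilibrium: P* = 83, Q* = 13.
New equilibrium: 462 - 5P = -526.5 + 6.5P, so 988.5 = 11.5P and P' = 1977/23; Q' = 462 − 5(1977/23) = 741/23.
Change in quantity: 741/23 − 13 = 442/23.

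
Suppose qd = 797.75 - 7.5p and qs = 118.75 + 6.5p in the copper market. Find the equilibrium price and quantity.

Set qd = qs: 797.75 - 7.5p = 118.75 + 6.5p.
679 = 14p, so p* = 48.5.
q* = 797.75 − 7.5(48.5) = 434.

p* = 48.5, q* = 434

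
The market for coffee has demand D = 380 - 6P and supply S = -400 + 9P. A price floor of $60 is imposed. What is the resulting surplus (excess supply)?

Equilibrium price would be P* = 52, so the floor at 60 binds.
At P = 60: D = 20, S = 140.
Surplus = 140 − 20 = 120.

Surplus = 120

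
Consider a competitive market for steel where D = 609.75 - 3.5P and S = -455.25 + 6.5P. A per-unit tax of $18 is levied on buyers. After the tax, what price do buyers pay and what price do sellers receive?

Pre-tax equilibrium: P* = 106.5, Q* = 237.
Tax on buyers shifts demand to D = 609.75 − 3.5(P + 18) = 546.75 - 3.5P.
546.75 - 3.5P = -455.25 + 6.5P gives seller price Ps = 100.2; buyers pay Pb = 100.2 + 18 = 118.2.
New quantity: Q = 609.75 − 3.5(118.2) = 196.05.

Buyers pay $118.2, sellers receive $100.2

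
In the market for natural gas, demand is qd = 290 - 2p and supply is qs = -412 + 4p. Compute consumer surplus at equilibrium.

Consumer surplus = 784

Equilibrium: 290 - 2p = -412 + 4p gives p* = 117, q* = 56.
Demand choke price (qd = 0): p = 145.
CS = ½(145 − 117)(56) = 784.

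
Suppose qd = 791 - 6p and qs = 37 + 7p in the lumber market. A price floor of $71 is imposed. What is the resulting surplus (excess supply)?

Equilibrium price would be p* = 58, so the floor at 71 binds.
At p = 71: qd = 365, qs = 534.
Surplus = 534 − 365 = 169.

Surplus = 169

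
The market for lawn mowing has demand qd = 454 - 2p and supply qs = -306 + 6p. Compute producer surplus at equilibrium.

Producer surplus = 5808

Equilibrium: 454 - 2p = -306 + 6p gives p* = 95, q* = 264.
Supply starts at p = 51 (where qs = 0).
PS = ½(95 − 51)(264) = 5808.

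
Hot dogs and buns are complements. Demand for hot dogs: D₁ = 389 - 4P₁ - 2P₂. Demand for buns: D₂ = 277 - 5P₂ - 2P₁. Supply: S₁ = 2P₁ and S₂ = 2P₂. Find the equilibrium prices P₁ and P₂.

Market 1: 389 - 4P₁ - 2P₂ = 2P₁ → 6P₁ + 2P₂ = 389.
Market 2: 7P₂ + 2P₁ = 277.
Eliminating P₂: 7×(1) − 2×(2) gives 38P₁ = 2169, so P₁ = 2169/38.
Back-substitute into (2): P₂ = (277 − 2×2169/38) / 7 = 442/19.

P₁ = 2169/38, P₂ = 442/19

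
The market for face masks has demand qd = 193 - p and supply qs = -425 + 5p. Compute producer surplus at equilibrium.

Equilibrium: 193 - p = -425 + 5p gives p* = 103, q* = 90.
Supply starts at p = 85 (where qs = 0).
PS = ½(103 − 85)(90) = 810.

Producer surplus = 810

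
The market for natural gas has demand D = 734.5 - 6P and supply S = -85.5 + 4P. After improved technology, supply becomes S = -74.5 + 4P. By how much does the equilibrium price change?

Original equilibrium: P* = 82, Q* = 242.5.
New equilibrium: 734.5 - 6P = -74.5 + 4P, so 809 = 10P and P' = 80.9; Q' = 734.5 − 6(80.9) = 249.1.
Change in price: 80.9 − 82 = -1.1.

ΔP = -1.1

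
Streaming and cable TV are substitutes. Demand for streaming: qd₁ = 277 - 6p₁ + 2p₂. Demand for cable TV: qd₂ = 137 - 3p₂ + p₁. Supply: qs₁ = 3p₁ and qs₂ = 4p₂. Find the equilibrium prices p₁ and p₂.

Market 1: 277 - 6p₁ + 2p₂ = 3p₁ → 9p₁ - 2p₂ = 277.
Market 2: 7p₂ - p₁ = 137.
Eliminating p₂: 7×(1) + 2×(2) gives 61p₁ = 2213, so p₁ = 2213/61.
Back-substitute into (2): p₂ = (137 + 1×2213/61) / 7 = 1510/61.

p₁ = 2213/61, p₂ = 1510/61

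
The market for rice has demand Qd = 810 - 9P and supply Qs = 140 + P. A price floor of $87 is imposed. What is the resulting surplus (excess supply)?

Surplus = 200

Equilibrium price would be P* = 67, so the floor at 87 binds.
At P = 87: Qd = 27, Qs = 227.
Surplus = 227 − 27 = 200.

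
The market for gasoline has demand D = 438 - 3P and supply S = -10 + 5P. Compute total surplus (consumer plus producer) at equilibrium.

Equilibrium: 438 - 3P = -10 + 5P gives P* = 56, Q* = 270.
Demand choke price: P = 146; supply starts at P = 2.
CS = ½(146 − 56)(270) = 12150; PS = ½(56 − 2)(270) = 7290.

Total surplus = 19440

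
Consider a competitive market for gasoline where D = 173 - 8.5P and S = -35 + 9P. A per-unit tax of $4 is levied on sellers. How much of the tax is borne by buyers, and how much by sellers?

Buyers bear 72/35, sellers bear 68/35

Pre-tax equilibrium: P* = 416/35, Q* = 2519/35.
Tax on sellers shifts supply to S = -35 + 9(P − 4) = -71 + 9P.
173 - 8.5P = -71 + 9P gives buyer price Pb = 488/35; sellers receive Ps = 488/35 − 4 = 348/35.
New quantity: Q = 173 − 8.5(488/35) = 1907/35.
Buyer burden = 488/35 − 416/35 = 72/35; seller burden = 416/35 − 348/35 = 68/35.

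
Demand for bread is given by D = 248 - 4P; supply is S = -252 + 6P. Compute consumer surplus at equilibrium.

Equilibrium: 248 - 4P = -252 + 6P gives P* = 50, Q* = 48.
Demand choke price (D = 0): P = 62.
CS = ½(62 − 50)(48) = 288.

Consumer surplus = 288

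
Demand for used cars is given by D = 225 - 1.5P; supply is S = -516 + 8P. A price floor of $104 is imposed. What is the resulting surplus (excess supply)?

Equilibrium price would be P* = 78, so the floor at 104 binds.
At P = 104: D = 69, S = 316.
Surplus = 316 − 69 = 247.

Surplus = 247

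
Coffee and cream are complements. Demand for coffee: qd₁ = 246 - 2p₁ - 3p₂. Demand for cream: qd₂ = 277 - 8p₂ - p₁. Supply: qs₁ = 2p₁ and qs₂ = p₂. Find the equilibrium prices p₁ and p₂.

Market 1: 246 - 2p₁ - 3p₂ = 2p₁ → 4p₁ + 3p₂ = 246.
Market 2: 9p₂ + p₁ = 277.
Eliminating p₂: 9×(1) − 3×(2) gives 33p₁ = 1383, so p₁ = 461/11.
Back-substitute into (2): p₂ = (277 − 1×461/11) / 9 = 862/33.

p₁ = 461/11, p₂ = 862/33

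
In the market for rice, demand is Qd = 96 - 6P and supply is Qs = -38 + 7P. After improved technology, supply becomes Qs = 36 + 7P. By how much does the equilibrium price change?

ΔP = -74/13

Original equilibrium: P* = 134/13, Q* = 444/13.
New equilibrium: 96 - 6P = 36 + 7P, so 60 = 13P and P' = 60/13; Q' = 96 − 6(60/13) = 888/13.
Change in price: 60/13 − 134/13 = -74/13.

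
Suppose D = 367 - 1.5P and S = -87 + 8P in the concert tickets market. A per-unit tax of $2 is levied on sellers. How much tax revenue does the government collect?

Tax revenue = 11126/19

Pre-tax equilibrium: P* = 908/19, Q* = 5611/19.
Tax on sellers shifts supply to S = -87 + 8(P − 2) = -103 + 8P.
367 - 1.5P = -103 + 8P gives buyer price Pb = 940/19; sellers receive Ps = 940/19 − 2 = 902/19.
New quantity: Q = 367 − 1.5(940/19) = 5563/19.
Revenue = 2 × 5563/19 = 11126/19.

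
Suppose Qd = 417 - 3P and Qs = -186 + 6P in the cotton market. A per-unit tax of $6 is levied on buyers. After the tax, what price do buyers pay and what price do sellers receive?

Buyers pay $71, sellers receive $65

Pre-tax equilibrium: P* = 67, Q* = 216.
Tax on buyers shifts demand to Qd = 417 − 3(P + 6) = 399 - 3P.
399 - 3P = -186 + 6P gives seller price Ps = 65; buyers pay Pb = 65 + 6 = 71.
New quantity: Q = 417 − 3(71) = 204.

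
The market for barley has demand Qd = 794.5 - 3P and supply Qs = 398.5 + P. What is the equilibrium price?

Set Qd = Qs: 794.5 - 3P = 398.5 + P.
396 = 4P, so P* = 99.
Q* = 794.5 − 3(99) = 497.5.

P* = 99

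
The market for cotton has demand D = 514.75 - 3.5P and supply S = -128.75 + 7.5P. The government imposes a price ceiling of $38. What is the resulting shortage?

Shortage = 225.5

Equilibrium price would be P* = 58.5, so the ceiling at 38 binds.
At P = 38: D = 514.75 − 3.5(38) = 381.75, S = -128.75 + 7.5(38) = 156.25.
Shortage = 381.75 − 156.25 = 225.5.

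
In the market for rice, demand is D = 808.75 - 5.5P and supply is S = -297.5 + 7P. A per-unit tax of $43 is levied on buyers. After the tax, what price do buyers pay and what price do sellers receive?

Buyers pay $112.58, sellers receive $69.58

Pre-tax equilibrium: P* = 88.5, Q* = 322.
Tax on buyers shifts demand to D = 808.75 − 5.5(P + 43) = 572.25 - 5.5P.
572.25 - 5.5P = -297.5 + 7P gives seller price Ps = 69.58; buyers pay Pb = 69.58 + 43 = 112.58.
New quantity: Q = 808.75 − 5.5(112.58) = 189.56.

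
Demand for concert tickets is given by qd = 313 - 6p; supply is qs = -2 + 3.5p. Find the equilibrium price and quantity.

p* = 630/19, q* = 2167/19

Set qd = qs: 313 - 6p = -2 + 3.5p.
315 = 9.5p, so p* = 630/19.
q* = 313 − 6(630/19) = 2167/19.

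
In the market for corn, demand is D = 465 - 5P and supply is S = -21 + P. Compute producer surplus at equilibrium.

Equilibrium: 465 - 5P = -21 + P gives P* = 81, Q* = 60.
Supply starts at P = 21 (where S = 0).
PS = ½(81 − 21)(60) = 1800.

Producer surplus = 1800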